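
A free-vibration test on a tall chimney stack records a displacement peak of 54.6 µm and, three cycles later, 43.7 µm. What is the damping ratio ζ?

Logarithmic decrement δ = (1/n)·ln(x₀/x_n) = (1/3)·ln(54.6/43.7) = (1/3)·ln(1.249) = 0.07423.
ζ = δ/√(4π² + δ²) = 0.07423/√(39.48 + 0.00551) = 0.07423/6.284 = 0.01181.

0.0118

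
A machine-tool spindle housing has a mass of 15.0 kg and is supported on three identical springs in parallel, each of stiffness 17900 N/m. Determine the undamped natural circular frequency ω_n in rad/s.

Parallel springs add: k_eq = 3 × 17900 = 53700 N/m.
ω_n = √(k_eq/m) = √(53700/15.0) = √3580 = 59.83 rad/s.

59.8 rad/s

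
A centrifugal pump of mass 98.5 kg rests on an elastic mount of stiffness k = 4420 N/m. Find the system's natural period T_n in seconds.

0.938 s

ω_n = √(k/m) = √(4420/98.5) = √44.87 = 6.699 rad/s.
T_n = 2π/ω_n = 6.283/6.699 = 0.9380 s.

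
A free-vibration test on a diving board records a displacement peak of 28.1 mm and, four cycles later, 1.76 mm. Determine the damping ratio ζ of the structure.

Logarithmic decrement δ = (1/n)·ln(x₀/x_n) = (1/4)·ln(28.1/1.76) = (1/4)·ln(15.97) = 0.6926.
ζ = δ/√(4π² + δ²) = 0.6926/√(39.48 + 0.480) = 0.6926/6.321 = 0.1096.

0.110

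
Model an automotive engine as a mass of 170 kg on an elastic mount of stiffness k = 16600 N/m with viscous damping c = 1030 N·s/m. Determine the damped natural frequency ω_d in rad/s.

9.41 rad/s

ω_n = √(k/m) = √(16600/170) = 9.882 rad/s.
Critical damping c_c = 2√(k·m) = 2√(16600 × 170) = 3360 N·s/m, so ζ = c/c_c = 1030/3360 = 0.3066.
ω_d = ω_n√(1 − ζ²) = 9.882 × √(1 − 0.0940) = 9.406 rad/s.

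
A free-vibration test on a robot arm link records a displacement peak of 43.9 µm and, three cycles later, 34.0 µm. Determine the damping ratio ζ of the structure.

Logarithmic decrement δ = (1/n)·ln(x₀/x_n) = (1/3)·ln(43.9/34.0) = (1/3)·ln(1.291) = 0.08518.
ζ = δ/√(4π² + δ²) = 0.08518/√(39.48 + 0.00726) = 0.08518/6.284 = 0.01356.

0.0136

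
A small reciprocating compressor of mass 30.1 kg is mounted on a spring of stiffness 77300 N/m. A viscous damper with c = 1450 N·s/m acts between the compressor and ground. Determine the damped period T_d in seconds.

0.141 s

ω_n = √(k/m) = √(77300/30.1) = 50.68 rad/s.
Critical damping c_c = 2√(k·m) = 2√(77300 × 30.1) = 3051 N·s/m, so ζ = c/c_c = 1450/3051 = 0.4753.
ω_d = ω_n√(1 − ζ²) = 50.68 × √(1 − 0.226) = 44.59 rad/s.
T_d = 2π/ω_d = 0.1409 s.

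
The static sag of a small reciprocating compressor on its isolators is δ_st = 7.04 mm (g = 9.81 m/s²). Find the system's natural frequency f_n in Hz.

ω_n = √(g/δ_st) = √(9.81/0.00704) = √1393 = 37.33 rad/s.
f_n = ω_n/(2π) = 37.33/6.283 = 5.941 Hz.

5.94 Hz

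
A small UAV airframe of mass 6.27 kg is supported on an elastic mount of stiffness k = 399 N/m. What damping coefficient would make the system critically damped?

100 N·s/m

c_c = 2√(k·m) = 2√(399.0 × 6.27) = 2 × 50.02 = 100.0 N·s/m.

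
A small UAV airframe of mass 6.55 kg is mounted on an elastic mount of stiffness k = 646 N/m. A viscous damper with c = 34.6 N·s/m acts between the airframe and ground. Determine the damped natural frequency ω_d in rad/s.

9.57 rad/s

ω_n = √(k/m) = √(646.0/6.55) = 9.931 rad/s.
Critical damping c_c = 2√(k·m) = 2√(646.0 × 6.55) = 130.1 N·s/m, so ζ = c/c_c = 34.6/130.1 = 0.2660.
ω_d = ω_n√(1 − ζ²) = 9.931 × √(1 − 0.0707) = 9.573 rad/s.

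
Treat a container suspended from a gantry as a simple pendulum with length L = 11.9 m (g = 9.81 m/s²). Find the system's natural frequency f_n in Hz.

0.145 Hz

For a simple pendulum ω_n = √(g/L) = √(9.81/11.9) = √0.8244 = 0.9079 rad/s.
f_n = ω_n/(2π) = 0.9079/6.283 = 0.1445 Hz.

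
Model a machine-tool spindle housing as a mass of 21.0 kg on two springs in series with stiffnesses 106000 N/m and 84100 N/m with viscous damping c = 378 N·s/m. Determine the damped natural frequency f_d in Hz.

Series springs: 1/k_eq = 1/106000 + 1/84100 = 2.132×10^-5, so k_eq = 46890 N/m.
ω_n = √(k_eq/m) = √(46890/21.0) = 47.26 rad/s.
Critical damping c_c = 2√(k_eq·m) = 2√(46890 × 21.0) = 1985 N·s/m, so ζ = c/c_c = 378/1985 = 0.1905.
ω_d = ω_n√(1 − ζ²) = 47.26 × √(1 − 0.0363) = 46.39 rad/s.
f_d = ω_d/(2π) = 7.383 Hz.

7.38 Hz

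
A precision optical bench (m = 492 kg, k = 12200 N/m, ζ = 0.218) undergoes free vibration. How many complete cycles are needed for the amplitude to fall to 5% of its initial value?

3 cycles

Logarithmic decrement δ = 2πζ/√(1 − ζ²) = 2π × 0.2180/√(1 − 0.0475) = 1.403.
x_n/x₀ = e^(−nδ) ≤ 0.05; take ln: n ≥ ln(1/0.05)/δ = 2.996/1.403 = 2.134.
So 3 complete cycles are required.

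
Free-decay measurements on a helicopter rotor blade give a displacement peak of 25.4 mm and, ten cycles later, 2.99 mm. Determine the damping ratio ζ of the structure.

0.0340

Logarithmic decrement δ = (1/n)·ln(x₀/x_n) = (1/10)·ln(25.4/2.99) = (1/10)·ln(8.495) = 0.2139.
ζ = δ/√(4π² + δ²) = 0.2139/√(39.48 + 0.0458) = 0.2139/6.287 = 0.03403.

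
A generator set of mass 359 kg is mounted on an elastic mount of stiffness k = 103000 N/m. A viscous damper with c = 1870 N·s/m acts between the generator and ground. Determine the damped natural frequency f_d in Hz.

2.66 Hz

ω_n = √(k/m) = √(103000/359) = 16.94 rad/s.
Critical damping c_c = 2√(k·m) = 2√(103000 × 359) = 12160 N·s/m, so ζ = c/c_c = 1870/12160 = 0.1538.
ω_d = ω_n√(1 − ζ²) = 16.94 × √(1 − 0.0236) = 16.74 rad/s.
f_d = ω_d/(2π) = 2.664 Hz.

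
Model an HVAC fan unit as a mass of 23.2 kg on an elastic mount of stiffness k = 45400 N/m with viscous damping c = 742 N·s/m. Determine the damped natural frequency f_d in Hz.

6.56 Hz

ω_n = √(k/m) = √(45400/23.2) = 44.24 rad/s.
Critical damping c_c = 2√(k·m) = 2√(45400 × 23.2) = 2053 N·s/m, so ζ = c/c_c = 742/2053 = 0.3615.
ω_d = ω_n√(1 − ζ²) = 44.24 × √(1 − 0.131) = 41.25 rad/s.
f_d = ω_d/(2π) = 6.564 Hz.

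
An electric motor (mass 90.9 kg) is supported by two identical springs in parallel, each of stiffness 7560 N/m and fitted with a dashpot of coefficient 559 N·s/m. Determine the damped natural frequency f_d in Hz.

Parallel springs add: k_eq = 2 × 7560 = 15120 N/m.
ω_n = √(k_eq/m) = √(15120/90.9) = 12.90 rad/s.
Critical damping c_c = 2√(k_eq·m) = 2√(15120 × 90.9) = 2345 N·s/m, so ζ = c/c_c = 559/2345 = 0.2384.
ω_d = ω_n√(1 − ζ²) = 12.90 × √(1 − 0.0568) = 12.53 rad/s.
f_d = ω_d/(2π) = 1.993 Hz.

1.99 Hz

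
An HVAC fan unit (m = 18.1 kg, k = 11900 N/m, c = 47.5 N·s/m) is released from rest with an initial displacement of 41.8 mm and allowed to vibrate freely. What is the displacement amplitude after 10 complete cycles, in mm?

1.67 mm

ζ = c/(2√(km)) = 47.5/(2√(11900 × 18.1)) = 47.5/928.2 = 0.05117.
Logarithmic decrement δ = 2πζ/√(1 − ζ²) = 2π × 0.05117/√(1 − 0.00262) = 0.3220.
After n cycles, x_n/x₀ = e^(−nδ), so x_10 = 41.8 × e^(−10 × 0.3220) = 41.8 × 0.03997 = 1.671 mm.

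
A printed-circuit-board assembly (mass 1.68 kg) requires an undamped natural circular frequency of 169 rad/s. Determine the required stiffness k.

k = m·ω_n² = 1.68 × 169.0² = 1.68 × 28560 = 47980 N/m.

48000 N/m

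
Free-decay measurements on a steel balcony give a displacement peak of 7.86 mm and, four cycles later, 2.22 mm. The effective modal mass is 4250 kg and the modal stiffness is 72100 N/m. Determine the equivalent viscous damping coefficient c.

Logarithmic decrement δ = (1/n)·ln(x₀/x_n) = (1/4)·ln(7.86/2.22) = (1/4)·ln(3.541) = 0.3161.
ζ = δ/√(4π² + δ²) = 0.3161/√(39.48 + 0.0999) = 0.3161/6.291 = 0.05024.
c = ζ · 2√(km) = 0.05024 × 2√(72100 × 4250) = 0.05024 × 35010 = 1759 N·s/m.

1760 N·s/m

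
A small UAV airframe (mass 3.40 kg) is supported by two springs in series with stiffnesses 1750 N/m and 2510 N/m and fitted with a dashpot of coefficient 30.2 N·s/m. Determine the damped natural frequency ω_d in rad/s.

Series springs: 1/k_eq = 1/1750 + 1/2510 = 0.0009698, so k_eq = 1031 N/m.
ω_n = √(k_eq/m) = √(1031/3.40) = 17.41 rad/s.
Critical damping c_c = 2√(k_eq·m) = 2√(1031 × 3.40) = 118.4 N·s/m, so ζ = c/c_c = 30.2/118.4 = 0.2550.
ω_d = ω_n√(1 − ζ²) = 17.41 × √(1 − 0.0650) = 16.84 rad/s.

16.8 rad/s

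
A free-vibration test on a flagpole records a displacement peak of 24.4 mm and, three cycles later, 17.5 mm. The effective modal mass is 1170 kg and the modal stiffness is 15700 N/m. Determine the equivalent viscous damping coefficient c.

Logarithmic decrement δ = (1/n)·ln(x₀/x_n) = (1/3)·ln(24.4/17.5) = (1/3)·ln(1.394) = 0.1108.
ζ = δ/√(4π² + δ²) = 0.1108/√(39.48 + 0.0123) = 0.1108/6.284 = 0.01763.
c = ζ · 2√(km) = 0.01763 × 2√(15700 × 1170) = 0.01763 × 8572 = 151.1 N·s/m.

151 N·s/m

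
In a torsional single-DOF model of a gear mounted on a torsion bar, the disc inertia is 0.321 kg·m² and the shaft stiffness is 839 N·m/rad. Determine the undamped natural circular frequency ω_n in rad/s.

51.1 rad/s

ω_n = √(k_t/J) = √(839/0.321) = √2614 = 51.12 rad/s.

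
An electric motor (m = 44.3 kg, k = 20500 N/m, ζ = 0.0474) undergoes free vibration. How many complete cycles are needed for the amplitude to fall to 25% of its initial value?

5 cycles

Logarithmic decrement δ = 2πζ/√(1 − ζ²) = 2π × 0.04740/√(1 − 0.00225) = 0.2982.
x_n/x₀ = e^(−nδ) ≤ 0.25; take ln: n ≥ ln(1/0.25)/δ = 1.386/0.2982 = 4.650.
So 5 complete cycles are required.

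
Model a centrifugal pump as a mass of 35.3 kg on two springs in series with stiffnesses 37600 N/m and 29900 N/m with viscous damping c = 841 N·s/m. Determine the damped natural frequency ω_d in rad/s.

Series springs: 1/k_eq = 1/37600 + 1/29900 = 6.004×10^-5, so k_eq = 16660 N/m.
ω_n = √(k_eq/m) = √(16660/35.3) = 21.72 rad/s.
Critical damping c_c = 2√(k_eq·m) = 2√(16660 × 35.3) = 1534 N·s/m, so ζ = c/c_c = 841/1534 = 0.5484.
ω_d = ω_n√(1 − ζ²) = 21.72 × √(1 − 0.301) = 18.16 rad/s.

18.2 rad/s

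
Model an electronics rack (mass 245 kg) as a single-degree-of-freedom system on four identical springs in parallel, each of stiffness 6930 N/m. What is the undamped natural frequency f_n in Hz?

1.69 Hz

Parallel springs add: k_eq = 4 × 6930 = 27720 N/m.
ω_n = √(k_eq/m) = √(27720/245) = √113.1 = 10.64 rad/s.
f_n = ω_n/(2π) = 10.64/6.283 = 1.693 Hz.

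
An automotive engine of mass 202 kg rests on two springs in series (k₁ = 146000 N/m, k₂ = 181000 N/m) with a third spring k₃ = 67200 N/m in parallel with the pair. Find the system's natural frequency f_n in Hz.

4.31 Hz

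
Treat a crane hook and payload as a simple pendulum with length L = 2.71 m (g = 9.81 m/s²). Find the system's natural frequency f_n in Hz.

0.303 Hz

For a simple pendulum ω_n = √(g/L) = √(9.81/2.71) = √3.620 = 1.903 rad/s.
f_n = ω_n/(2π) = 1.903/6.283 = 0.3028 Hz.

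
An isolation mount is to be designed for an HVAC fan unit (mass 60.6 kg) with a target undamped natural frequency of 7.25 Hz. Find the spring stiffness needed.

ω_n = 2πf_n = 2π × 7.25 = 45.55 rad/s.
k = m·ω_n² = 60.6 × 45.55² = 60.6 × 2075 = 125800 N/m.

126000 N/m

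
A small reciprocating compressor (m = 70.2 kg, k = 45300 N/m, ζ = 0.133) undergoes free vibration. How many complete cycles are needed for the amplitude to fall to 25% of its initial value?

2 cycles

Logarithmic decrement δ = 2πζ/√(1 − ζ²) = 2π × 0.1330/√(1 − 0.0177) = 0.8432.
x_n/x₀ = e^(−nδ) ≤ 0.25; take ln: n ≥ ln(1/0.25)/δ = 1.386/0.8432 = 1.644.
So 2 complete cycles are required.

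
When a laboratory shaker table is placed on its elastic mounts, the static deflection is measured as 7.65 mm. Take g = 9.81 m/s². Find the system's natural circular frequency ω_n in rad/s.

35.8 rad/s

ω_n = √(g/δ_st) = √(9.81/0.00765) = √1282 = 35.81 rad/s.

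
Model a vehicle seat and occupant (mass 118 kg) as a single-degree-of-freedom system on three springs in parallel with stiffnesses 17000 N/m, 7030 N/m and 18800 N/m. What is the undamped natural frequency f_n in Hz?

Parallel springs add: k_eq = 17000 + 7030 + 18800 = 42830 N/m.
ω_n = √(k_eq/m) = √(42830/118) = √363.0 = 19.05 rad/s.
f_n = ω_n/(2π) = 19.05/6.283 = 3.032 Hz.

3.03 Hz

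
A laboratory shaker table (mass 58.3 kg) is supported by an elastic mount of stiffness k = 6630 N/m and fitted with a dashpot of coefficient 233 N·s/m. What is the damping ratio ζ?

0.187

ω_n = √(k/m) = √(6630/58.3) = 10.66 rad/s.
Critical damping c_c = 2√(k·m) = 2√(6630 × 58.3) = 1243 N·s/m, so ζ = c/c_c = 233/1243 = 0.1874.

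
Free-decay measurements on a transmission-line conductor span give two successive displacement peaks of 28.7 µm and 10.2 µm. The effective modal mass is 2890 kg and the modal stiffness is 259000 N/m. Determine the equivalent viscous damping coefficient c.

8890 N·s/m

Logarithmic decrement δ = (1/n)·ln(x₀/x_n) = (1/1)·ln(28.7/10.2) = (1/1)·ln(2.814) = 1.035.
ζ = δ/√(4π² + δ²) = 1.035/√(39.48 + 1.07) = 1.035/6.368 = 0.1625.
c = ζ · 2√(km) = 0.1625 × 2√(259000 × 2890) = 0.1625 × 54720 = 8889 N·s/m.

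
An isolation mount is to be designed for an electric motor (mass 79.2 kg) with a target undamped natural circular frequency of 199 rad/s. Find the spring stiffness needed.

k = m·ω_n² = 79.2 × 199.0² = 79.2 × 39600 = 3136000 N/m.

3140000 N/m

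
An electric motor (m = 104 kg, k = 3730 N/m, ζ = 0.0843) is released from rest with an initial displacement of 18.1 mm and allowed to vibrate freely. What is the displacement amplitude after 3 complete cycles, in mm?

Logarithmic decrement δ = 2πζ/√(1 − ζ²) = 2π × 0.08430/√(1 − 0.00711) = 0.5316.
After n cycles, x_n/x₀ = e^(−nδ), so x_3 = 18.1 × e^(−3 × 0.5316) = 18.1 × 0.2030 = 3.674 mm.

3.67 mm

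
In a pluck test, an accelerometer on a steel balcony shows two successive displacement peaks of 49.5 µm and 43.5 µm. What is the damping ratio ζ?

0.0206

Logarithmic decrement δ = (1/n)·ln(x₀/x_n) = (1/1)·ln(49.5/43.5) = (1/1)·ln(1.138) = 0.1292.
ζ = δ/√(4π² + δ²) = 0.1292/√(39.48 + 0.0167) = 0.1292/6.285 = 0.02056.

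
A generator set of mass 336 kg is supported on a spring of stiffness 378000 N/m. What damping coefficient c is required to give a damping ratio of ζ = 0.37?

8340 N·s/m

c_c = 2√(k·m) = 2√(378000 × 336) = 22540 N·s/m.
c = ζ·c_c = 0.37 × 22540 = 8340 N·s/m.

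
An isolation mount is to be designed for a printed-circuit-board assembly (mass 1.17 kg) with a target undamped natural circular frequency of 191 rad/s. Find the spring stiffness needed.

k = m·ω_n² = 1.17 × 191.0² = 1.17 × 36480 = 42680 N/m.

42700 N/m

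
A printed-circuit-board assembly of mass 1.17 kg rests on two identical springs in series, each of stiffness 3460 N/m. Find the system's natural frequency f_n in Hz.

Series springs: 1/k_eq = 2/3460, so k_eq = 3460/2 = 1730 N/m.
ω_n = √(k_eq/m) = √(1730/1.17) = √1479 = 38.45 rad/s.
f_n = ω_n/(2π) = 38.45/6.283 = 6.120 Hz.

6.12 Hz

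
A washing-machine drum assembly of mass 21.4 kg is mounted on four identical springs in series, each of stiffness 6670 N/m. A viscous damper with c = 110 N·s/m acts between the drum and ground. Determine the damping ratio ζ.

Series springs: 1/k_eq = 4/6670, so k_eq = 6670/4 = 1668 N/m.
ω_n = √(k_eq/m) = √(1668/21.4) = 8.827 rad/s.
Critical damping c_c = 2√(k_eq·m) = 2√(1668 × 21.4) = 377.8 N·s/m, so ζ = c/c_c = 110/377.8 = 0.2912.

0.291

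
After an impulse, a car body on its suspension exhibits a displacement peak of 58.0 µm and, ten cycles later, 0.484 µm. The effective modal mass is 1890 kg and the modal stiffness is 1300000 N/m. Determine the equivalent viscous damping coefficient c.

7530 N·s/m

Logarithmic decrement δ = (1/n)·ln(x₀/x_n) = (1/10)·ln(58.0/0.484) = (1/10)·ln(119.8) = 0.4786.
ζ = δ/√(4π² + δ²) = 0.4786/√(39.48 + 0.229) = 0.4786/6.301 = 0.07595.
c = ζ · 2√(km) = 0.07595 × 2√(1300000 × 1890) = 0.07595 × 99140 = 7530 N·s/m.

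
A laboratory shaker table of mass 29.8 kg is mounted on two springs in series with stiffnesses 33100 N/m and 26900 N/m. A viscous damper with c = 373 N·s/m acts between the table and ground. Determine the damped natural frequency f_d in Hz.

3.41 Hz

Series springs: 1/k_eq = 1/33100 + 1/26900 = 6.739×10^-5, so k_eq = 14840 N/m.
ω_n = √(k_eq/m) = √(14840/29.8) = 22.32 rad/s.
Critical damping c_c = 2√(k_eq·m) = 2√(14840 × 29.8) = 1330 N·s/m, so ζ = c/c_c = 373/1330 = 0.2805.
ω_d = ω_n√(1 − ζ²) = 22.32 × √(1 − 0.0787) = 21.42 rad/s.
f_d = ω_d/(2π) = 3.409 Hz.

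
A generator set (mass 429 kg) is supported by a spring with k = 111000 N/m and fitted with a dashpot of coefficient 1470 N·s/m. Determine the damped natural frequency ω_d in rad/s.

16.0 rad/s

ω_n = √(k/m) = √(111000/429) = 16.09 rad/s.
Critical damping c_c = 2√(k·m) = 2√(111000 × 429) = 13800 N·s/m, so ζ = c/c_c = 1470/13800 = 0.1065.
ω_d = ω_n√(1 − ζ²) = 16.09 × √(1 − 0.0113) = 15.99 rad/s.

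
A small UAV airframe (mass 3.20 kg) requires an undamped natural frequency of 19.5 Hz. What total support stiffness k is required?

ω_n = 2πf_n = 2π × 19.5 = 122.5 rad/s.
k = m·ω_n² = 3.20 × 122.5² = 3.20 × 15010 = 48040 N/m.

48000 N/m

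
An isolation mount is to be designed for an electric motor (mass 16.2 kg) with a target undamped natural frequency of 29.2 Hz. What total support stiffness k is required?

545000 N/m

ω_n = 2πf_n = 2π × 29.2 = 183.5 rad/s.
k = m·ω_n² = 16.2 × 183.5² = 16.2 × 33660 = 545300 N/m.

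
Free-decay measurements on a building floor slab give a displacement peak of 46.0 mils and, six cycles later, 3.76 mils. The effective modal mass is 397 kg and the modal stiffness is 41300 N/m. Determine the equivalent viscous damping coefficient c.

537 N·s/m

Logarithmic decrement δ = (1/n)·ln(x₀/x_n) = (1/6)·ln(46.0/3.76) = (1/6)·ln(12.23) = 0.4174.
ζ = δ/√(4π² + δ²) = 0.4174/√(39.48 + 0.174) = 0.4174/6.297 = 0.06628.
c = ζ · 2√(km) = 0.06628 × 2√(41300 × 397) = 0.06628 × 8098 = 536.8 N·s/m.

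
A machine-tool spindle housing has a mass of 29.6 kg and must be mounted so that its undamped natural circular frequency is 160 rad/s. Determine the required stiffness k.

758000 N/m

k = m·ω_n² = 29.6 × 160.0² = 29.6 × 25600 = 757800 N/m.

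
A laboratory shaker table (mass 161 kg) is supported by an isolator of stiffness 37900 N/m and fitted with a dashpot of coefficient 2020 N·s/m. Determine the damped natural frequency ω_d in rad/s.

14.0 rad/s

ω_n = √(k/m) = √(37900/161) = 15.34 rad/s.
Critical damping c_c = 2√(k·m) = 2√(37900 × 161) = 4940 N·s/m, so ζ = c/c_c = 2020/4940 = 0.4089.
ω_d = ω_n√(1 − ζ²) = 15.34 × √(1 − 0.167) = 14.00 rad/s.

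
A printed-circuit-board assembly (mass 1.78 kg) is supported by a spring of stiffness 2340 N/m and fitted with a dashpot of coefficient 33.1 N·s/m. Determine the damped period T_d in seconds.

ω_n = √(k/m) = √(2340/1.78) = 36.26 rad/s.
Critical damping c_c = 2√(k·m) = 2√(2340 × 1.78) = 129.1 N·s/m, so ζ = c/c_c = 33.1/129.1 = 0.2564.
ω_d = ω_n√(1 − ζ²) = 36.26 × √(1 − 0.0658) = 35.05 rad/s.
T_d = 2π/ω_d = 0.1793 s.

0.179 s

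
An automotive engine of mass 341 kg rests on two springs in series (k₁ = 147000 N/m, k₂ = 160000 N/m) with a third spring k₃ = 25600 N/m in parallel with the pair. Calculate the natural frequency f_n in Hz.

2.76 Hz

Series pair: k_s = k₁k₂/(k₁+k₂) = (147000)(160000)/(147000 + 160000) = 76610 N/m. In parallel with k₃: k_eq = 76610 + 25600 = 102200 N/m.
ω_n = √(k_eq/m) = √(102200/341) = √299.7 = 17.31 rad/s.
f_n = ω_n/(2π) = 17.31/6.283 = 2.755 Hz.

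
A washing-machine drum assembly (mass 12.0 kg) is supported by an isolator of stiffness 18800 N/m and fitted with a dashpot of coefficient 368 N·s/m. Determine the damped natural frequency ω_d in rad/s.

ω_n = √(k/m) = √(18800/12.0) = 39.58 rad/s.
Critical damping c_c = 2√(k·m) = 2√(18800 × 12.0) = 949.9 N·s/m, so ζ = c/c_c = 368/949.9 = 0.3874.
ω_d = ω_n√(1 − ζ²) = 39.58 × √(1 − 0.150) = 36.49 rad/s.

36.5 rad/s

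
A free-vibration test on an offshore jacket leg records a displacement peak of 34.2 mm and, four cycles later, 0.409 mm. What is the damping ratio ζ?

0.173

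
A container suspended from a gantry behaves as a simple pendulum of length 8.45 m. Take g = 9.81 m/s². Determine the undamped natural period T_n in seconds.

5.83 s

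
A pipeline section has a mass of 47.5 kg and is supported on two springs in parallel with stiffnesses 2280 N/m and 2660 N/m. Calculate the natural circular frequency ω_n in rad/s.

Parallel springs add: k_eq = 2280 + 2660 = 4940 N/m.
ω_n = √(k_eq/m) = √(4940/47.5) = √104.0 = 10.20 rad/s.

10.2 rad/s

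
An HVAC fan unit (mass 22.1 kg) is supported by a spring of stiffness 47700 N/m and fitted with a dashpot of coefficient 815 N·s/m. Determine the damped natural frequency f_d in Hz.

ω_n = √(k/m) = √(47700/22.1) = 46.46 rad/s.
Critical damping c_c = 2√(k·m) = 2√(47700 × 22.1) = 2053 N·s/m, so ζ = c/c_c = 815/2053 = 0.3969.
ω_d = ω_n√(1 − ζ²) = 46.46 × √(1 − 0.158) = 42.64 rad/s.
f_d = ω_d/(2π) = 6.787 Hz.

6.79 Hz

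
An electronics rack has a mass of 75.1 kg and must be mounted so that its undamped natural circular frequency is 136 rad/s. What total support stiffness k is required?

1390000 N/m

k = m·ω_n² = 75.1 × 136.0² = 75.1 × 18500 = 1389000 N/m.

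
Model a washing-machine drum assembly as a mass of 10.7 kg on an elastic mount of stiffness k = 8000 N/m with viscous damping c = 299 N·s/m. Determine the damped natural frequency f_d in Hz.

3.74 Hz

ω_n = √(k/m) = √(8000/10.7) = 27.34 rad/s.
Critical damping c_c = 2√(k·m) = 2√(8000 × 10.7) = 585.1 N·s/m, so ζ = c/c_c = 299/585.1 = 0.5110.
ω_d = ω_n√(1 − ζ²) = 27.34 × √(1 − 0.261) = 23.50 rad/s.
f_d = ω_d/(2π) = 3.741 Hz.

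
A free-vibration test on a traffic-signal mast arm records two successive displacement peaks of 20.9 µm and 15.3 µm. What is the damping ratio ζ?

0.0496

Logarithmic decrement δ = (1/n)·ln(x₀/x_n) = (1/1)·ln(20.9/15.3) = (1/1)·ln(1.366) = 0.3119.
ζ = δ/√(4π² + δ²) = 0.3119/√(39.48 + 0.0973) = 0.3119/6.291 = 0.04958.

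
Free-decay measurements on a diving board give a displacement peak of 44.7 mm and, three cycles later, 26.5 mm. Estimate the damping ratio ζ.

Logarithmic decrement δ = (1/n)·ln(x₀/x_n) = (1/3)·ln(44.7/26.5) = (1/3)·ln(1.687) = 0.1743.
ζ = δ/√(4π² + δ²) = 0.1743/√(39.48 + 0.0304) = 0.1743/6.286 = 0.02773.

0.0277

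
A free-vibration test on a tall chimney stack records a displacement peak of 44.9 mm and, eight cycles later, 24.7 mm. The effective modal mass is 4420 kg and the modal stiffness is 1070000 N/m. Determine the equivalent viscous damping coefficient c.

Logarithmic decrement δ = (1/n)·ln(x₀/x_n) = (1/8)·ln(44.9/24.7) = (1/8)·ln(1.818) = 0.07470.
ζ = δ/√(4π² + δ²) = 0.07470/√(39.48 + 0.00558) = 0.07470/6.284 = 0.01189.
c = ζ · 2√(km) = 0.01189 × 2√(1070000 × 4420) = 0.01189 × 137500 = 1635 N·s/m.

1640 N·s/m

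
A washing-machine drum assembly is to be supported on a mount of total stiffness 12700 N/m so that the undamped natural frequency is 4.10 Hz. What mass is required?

19.1 kg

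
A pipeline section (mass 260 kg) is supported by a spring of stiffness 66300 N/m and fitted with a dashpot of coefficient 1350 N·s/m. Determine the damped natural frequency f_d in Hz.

ω_n = √(k/m) = √(66300/260) = 15.97 rad/s.
Critical damping c_c = 2√(k·m) = 2√(66300 × 260) = 8304 N·s/m, so ζ = c/c_c = 1350/8304 = 0.1626.
ω_d = ω_n√(1 − ζ²) = 15.97 × √(1 − 0.0264) = 15.76 rad/s.
f_d = ω_d/(2π) = 2.508 Hz.

2.51 Hz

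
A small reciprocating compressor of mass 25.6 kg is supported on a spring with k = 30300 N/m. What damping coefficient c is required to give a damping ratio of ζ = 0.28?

c_c = 2√(k·m) = 2√(30300 × 25.6) = 1761 N·s/m.
c = ζ·c_c = 0.28 × 1761 = 493.2 N·s/m.

493 N·s/m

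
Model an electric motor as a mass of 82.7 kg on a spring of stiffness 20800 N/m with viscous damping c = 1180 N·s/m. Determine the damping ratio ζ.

0.450

ω_n = √(k/m) = √(20800/82.7) = 15.86 rad/s.
Critical damping c_c = 2√(k·m) = 2√(20800 × 82.7) = 2623 N·s/m, so ζ = c/c_c = 1180/2623 = 0.4498.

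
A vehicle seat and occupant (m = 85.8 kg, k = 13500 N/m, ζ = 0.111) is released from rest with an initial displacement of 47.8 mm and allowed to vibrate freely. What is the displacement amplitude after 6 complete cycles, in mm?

0.709 mm

Logarithmic decrement δ = 2πζ/√(1 − ζ²) = 2π × 0.1110/√(1 − 0.0123) = 0.7018.
After n cycles, x_n/x₀ = e^(−nδ), so x_6 = 47.8 × e^(−6 × 0.7018) = 47.8 × 0.01484 = 0.7092 mm.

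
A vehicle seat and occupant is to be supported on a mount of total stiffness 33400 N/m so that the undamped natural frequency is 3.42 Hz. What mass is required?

72.3 kg

ω_n = 2πf_n = 2π × 3.42 = 21.49 rad/s.
m = k/ω_n² = 33400/21.49² = 33400/461.8 = 72.33 kg.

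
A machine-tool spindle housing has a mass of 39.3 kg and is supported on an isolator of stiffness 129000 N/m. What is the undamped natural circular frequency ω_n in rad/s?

57.3 rad/s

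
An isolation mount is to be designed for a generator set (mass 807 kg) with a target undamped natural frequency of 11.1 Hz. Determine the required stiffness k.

3930000 N/m

ω_n = 2πf_n = 2π × 11.1 = 69.74 rad/s.
k = m·ω_n² = 807 × 69.74² = 807 × 4864 = 3925000 N/m.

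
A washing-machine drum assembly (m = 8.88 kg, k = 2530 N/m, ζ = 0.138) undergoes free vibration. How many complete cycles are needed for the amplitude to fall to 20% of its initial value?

2 cycles

Logarithmic decrement δ = 2πζ/√(1 − ζ²) = 2π × 0.1380/√(1 − 0.0190) = 0.8755.
x_n/x₀ = e^(−nδ) ≤ 0.2; take ln: n ≥ ln(1/0.2)/δ = 1.609/0.8755 = 1.838.
So 2 complete cycles are required.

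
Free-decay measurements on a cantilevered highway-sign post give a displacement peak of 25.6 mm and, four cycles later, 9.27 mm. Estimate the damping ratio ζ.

Logarithmic decrement δ = (1/n)·ln(x₀/x_n) = (1/4)·ln(25.6/9.27) = (1/4)·ln(2.762) = 0.2540.
ζ = δ/√(4π² + δ²) = 0.2540/√(39.48 + 0.0645) = 0.2540/6.288 = 0.04038.

0.0404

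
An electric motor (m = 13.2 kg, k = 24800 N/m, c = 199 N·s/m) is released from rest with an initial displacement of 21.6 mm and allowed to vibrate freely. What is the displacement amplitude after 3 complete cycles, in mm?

ζ = c/(2√(km)) = 199/(2√(24800 × 13.2)) = 199/1144 = 0.1739.
Logarithmic decrement δ = 2πζ/√(1 − ζ²) = 2π × 0.1739/√(1 − 0.0302) = 1.110.
After n cycles, x_n/x₀ = e^(−nδ), so x_3 = 21.6 × e^(−3 × 1.110) = 21.6 × 0.03584 = 0.7741 mm.

0.774 mm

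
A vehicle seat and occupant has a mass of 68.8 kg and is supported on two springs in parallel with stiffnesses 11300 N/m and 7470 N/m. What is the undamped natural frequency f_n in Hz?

Parallel springs add: k_eq = 11300 + 7470 = 18770 N/m.
ω_n = √(k_eq/m) = √(18770/68.8) = √272.8 = 16.52 rad/s.
f_n = ω_n/(2π) = 16.52/6.283 = 2.629 Hz.

2.63 Hz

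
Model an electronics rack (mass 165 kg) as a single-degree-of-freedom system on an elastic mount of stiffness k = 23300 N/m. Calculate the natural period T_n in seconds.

ω_n = √(k/m) = √(23300/165) = √141.2 = 11.88 rad/s.
T_n = 2π/ω_n = 6.283/11.88 = 0.5287 s.

0.529 s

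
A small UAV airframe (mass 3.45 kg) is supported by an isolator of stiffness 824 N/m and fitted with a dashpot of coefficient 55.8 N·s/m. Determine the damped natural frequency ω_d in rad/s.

13.2 rad/s

ω_n = √(k/m) = √(824.0/3.45) = 15.45 rad/s.
Critical damping c_c = 2√(k·m) = 2√(824.0 × 3.45) = 106.6 N·s/m, so ζ = c/c_c = 55.8/106.6 = 0.5233.
ω_d = ω_n√(1 − ζ²) = 15.45 × √(1 − 0.274) = 13.17 rad/s.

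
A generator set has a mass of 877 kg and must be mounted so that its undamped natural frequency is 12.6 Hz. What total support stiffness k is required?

5500000 N/m

ω_n = 2πf_n = 2π × 12.6 = 79.17 rad/s.
k = m·ω_n² = 877 × 79.17² = 877 × 6268 = 5497000 N/m.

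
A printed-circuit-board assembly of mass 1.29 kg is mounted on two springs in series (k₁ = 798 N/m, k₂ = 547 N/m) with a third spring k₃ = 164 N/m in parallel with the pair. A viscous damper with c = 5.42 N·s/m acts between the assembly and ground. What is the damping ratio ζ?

Series pair: k_s = k₁k₂/(k₁+k₂) = (798)(547)/(798 + 547) = 324.5 N/m. In parallel with k₃: k_eq = 324.5 + 164 = 488.5 N/m.
ω_n = √(k_eq/m) = √(488.5/1.29) = 19.46 rad/s.
Critical damping c_c = 2√(k_eq·m) = 2√(488.5 × 1.29) = 50.21 N·s/m, so ζ = c/c_c = 5.42/50.21 = 0.1080.

0.108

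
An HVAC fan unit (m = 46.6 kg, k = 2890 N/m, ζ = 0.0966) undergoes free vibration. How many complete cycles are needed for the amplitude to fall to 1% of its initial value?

Logarithmic decrement δ = 2πζ/√(1 − ζ²) = 2π × 0.09660/√(1 − 0.00933) = 0.6098.
x_n/x₀ = e^(−nδ) ≤ 0.01; take ln: n ≥ ln(1/0.01)/δ = 4.605/0.6098 = 7.552.
So 8 complete cycles are required.

8 cycles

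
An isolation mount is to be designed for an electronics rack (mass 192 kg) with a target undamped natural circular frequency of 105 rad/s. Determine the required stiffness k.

k = m·ω_n² = 192 × 105.0² = 192 × 11020 = 2117000 N/m.

2120000 N/m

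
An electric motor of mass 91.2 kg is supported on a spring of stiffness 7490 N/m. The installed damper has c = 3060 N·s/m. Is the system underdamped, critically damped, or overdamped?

overdamped

c_c = 2√(k·m) = 1653 N·s/m; ζ = c/c_c = 3060/1653 = 1.85.
Since ζ > 1 the system is overdamped.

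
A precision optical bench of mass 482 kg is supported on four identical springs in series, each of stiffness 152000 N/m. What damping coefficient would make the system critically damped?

Series springs: 1/k_eq = 4/152000, so k_eq = 152000/4 = 38000 N/m.
c_c = 2√(k_eq·m) = 2√(38000 × 482) = 2 × 4280 = 8559 N·s/m.

8560 N·s/m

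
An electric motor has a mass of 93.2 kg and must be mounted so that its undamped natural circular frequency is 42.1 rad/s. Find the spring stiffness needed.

165000 N/m

k = m·ω_n² = 93.2 × 42.10² = 93.2 × 1772 = 165200 N/m.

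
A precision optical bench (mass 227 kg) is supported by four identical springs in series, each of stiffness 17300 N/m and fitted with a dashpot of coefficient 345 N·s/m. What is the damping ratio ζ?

Series springs: 1/k_eq = 4/17300, so k_eq = 17300/4 = 4325 N/m.
ω_n = √(k_eq/m) = √(4325/227) = 4.365 rad/s.
Critical damping c_c = 2√(k_eq·m) = 2√(4325 × 227) = 1982 N·s/m, so ζ = c/c_c = 345/1982 = 0.1741.

0.174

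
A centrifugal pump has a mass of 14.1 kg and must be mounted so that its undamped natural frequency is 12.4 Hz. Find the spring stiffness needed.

85600 N/m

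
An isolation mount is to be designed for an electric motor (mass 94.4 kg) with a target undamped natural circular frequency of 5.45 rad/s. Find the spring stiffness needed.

2800 N/m

k = m·ω_n² = 94.4 × 5.450² = 94.4 × 29.70 = 2804 N/m.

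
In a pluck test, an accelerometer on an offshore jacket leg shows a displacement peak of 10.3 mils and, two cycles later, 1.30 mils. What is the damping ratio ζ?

0.163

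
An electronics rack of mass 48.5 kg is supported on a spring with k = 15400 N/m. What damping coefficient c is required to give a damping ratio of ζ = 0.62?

c_c = 2√(k·m) = 2√(15400 × 48.5) = 1728 N·s/m.
c = ζ·c_c = 0.62 × 1728 = 1072 N·s/m.

1070 N·s/m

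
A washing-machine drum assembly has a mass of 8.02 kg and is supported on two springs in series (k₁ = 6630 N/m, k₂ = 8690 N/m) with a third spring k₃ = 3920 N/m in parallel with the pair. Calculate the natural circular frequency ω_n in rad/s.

Series pair: k_s = k₁k₂/(k₁+k₂) = (6630)(8690)/(6630 + 8690) = 3761 N/m. In parallel with k₃: k_eq = 3761 + 3920 = 7681 N/m.
ω_n = √(k_eq/m) = √(7681/8.02) = √957.7 = 30.95 rad/s.

30.9 rad/s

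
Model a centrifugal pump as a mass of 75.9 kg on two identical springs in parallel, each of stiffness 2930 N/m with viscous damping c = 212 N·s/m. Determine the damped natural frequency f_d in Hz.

Parallel springs add: k_eq = 2 × 2930 = 5860 N/m.
ω_n = √(k_eq/m) = √(5860/75.9) = 8.787 rad/s.
Critical damping c_c = 2√(k_eq·m) = 2√(5860 × 75.9) = 1334 N·s/m, so ζ = c/c_c = 212/1334 = 0.1589.
ω_d = ω_n√(1 − ζ²) = 8.787 × √(1 − 0.0253) = 8.675 rad/s.
f_d = ω_d/(2π) = 1.381 Hz.

1.38 Hz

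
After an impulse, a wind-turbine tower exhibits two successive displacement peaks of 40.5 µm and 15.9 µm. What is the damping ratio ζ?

0.147

Logarithmic decrement δ = (1/n)·ln(x₀/x_n) = (1/1)·ln(40.5/15.9) = (1/1)·ln(2.547) = 0.9350.
ζ = δ/√(4π² + δ²) = 0.9350/√(39.48 + 0.874) = 0.9350/6.352 = 0.1472.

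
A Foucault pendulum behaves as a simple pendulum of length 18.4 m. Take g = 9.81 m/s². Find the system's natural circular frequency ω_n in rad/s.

For a simple pendulum ω_n = √(g/L) = √(9.81/18.4) = √0.5332 = 0.7302 rad/s.

0.730 rad/s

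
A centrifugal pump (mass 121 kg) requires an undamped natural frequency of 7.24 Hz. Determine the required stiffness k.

250000 N/m

ω_n = 2πf_n = 2π × 7.24 = 45.49 rad/s.
k = m·ω_n² = 121 × 45.49² = 121 × 2069 = 250400 N/m.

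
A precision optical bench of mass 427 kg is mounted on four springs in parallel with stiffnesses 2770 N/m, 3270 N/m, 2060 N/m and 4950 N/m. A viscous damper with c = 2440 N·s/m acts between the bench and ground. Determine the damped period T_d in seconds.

1.33 s

Parallel springs add: k_eq = 2770 + 3270 + 2060 + 4950 = 13050 N/m.
ω_n = √(k_eq/m) = √(13050/427) = 5.528 rad/s.
Critical damping c_c = 2√(k_eq·m) = 2√(13050 × 427) = 4721 N·s/m, so ζ = c/c_c = 2440/4721 = 0.5168.
ω_d = ω_n√(1 − ζ²) = 5.528 × √(1 − 0.267) = 4.733 rad/s.
T_d = 2π/ω_d = 1.328 s.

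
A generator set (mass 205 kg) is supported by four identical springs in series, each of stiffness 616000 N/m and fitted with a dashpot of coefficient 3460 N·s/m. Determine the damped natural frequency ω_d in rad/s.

Series springs: 1/k_eq = 4/616000, so k_eq = 616000/4 = 154000 N/m.
ω_n = √(k_eq/m) = √(154000/205) = 27.41 rad/s.
Critical damping c_c = 2√(k_eq·m) = 2√(154000 × 205) = 11240 N·s/m, so ζ = c/c_c = 3460/11240 = 0.3079.
ω_d = ω_n√(1 − ζ²) = 27.41 × √(1 − 0.0948) = 26.08 rad/s.

26.1 rad/s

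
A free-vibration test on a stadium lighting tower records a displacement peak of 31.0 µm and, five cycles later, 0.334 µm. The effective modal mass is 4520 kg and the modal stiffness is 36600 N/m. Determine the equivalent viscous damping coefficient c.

3670 N·s/m

Logarithmic decrement δ = (1/n)·ln(x₀/x_n) = (1/5)·ln(31.0/0.334) = (1/5)·ln(92.81) = 0.9061.
ζ = δ/√(4π² + δ²) = 0.9061/√(39.48 + 0.821) = 0.9061/6.348 = 0.1427.
c = ζ · 2√(km) = 0.1427 × 2√(36600 × 4520) = 0.1427 × 25720 = 3672 N·s/m.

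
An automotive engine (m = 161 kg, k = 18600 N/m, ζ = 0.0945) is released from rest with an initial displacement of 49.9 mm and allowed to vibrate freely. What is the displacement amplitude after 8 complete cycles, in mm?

Logarithmic decrement δ = 2πζ/√(1 − ζ²) = 2π × 0.09450/√(1 − 0.00893) = 0.5964.
After n cycles, x_n/x₀ = e^(−nδ), so x_8 = 49.9 × e^(−8 × 0.5964) = 49.9 × 0.008468 = 0.4226 mm.

0.423 mm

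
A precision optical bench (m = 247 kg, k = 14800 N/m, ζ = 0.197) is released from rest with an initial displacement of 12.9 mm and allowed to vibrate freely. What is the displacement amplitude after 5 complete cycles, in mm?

Logarithmic decrement δ = 2πζ/√(1 − ζ²) = 2π × 0.1970/√(1 − 0.0388) = 1.263.
After n cycles, x_n/x₀ = e^(−nδ), so x_5 = 12.9 × e^(−5 × 1.263) = 12.9 × 0.001813 = 0.02339 mm.

0.0234 mm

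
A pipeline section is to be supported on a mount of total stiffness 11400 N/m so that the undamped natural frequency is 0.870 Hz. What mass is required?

ω_n = 2πf_n = 2π × 0.870 = 5.466 rad/s.
m = k/ω_n² = 11400/5.466² = 11400/29.88 = 381.5 kg.

382 kg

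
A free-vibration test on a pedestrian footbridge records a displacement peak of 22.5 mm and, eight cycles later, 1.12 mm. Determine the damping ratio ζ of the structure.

0.0596

Logarithmic decrement δ = (1/n)·ln(x₀/x_n) = (1/8)·ln(22.5/1.12) = (1/8)·ln(20.09) = 0.3750.
ζ = δ/√(4π² + δ²) = 0.3750/√(39.48 + 0.141) = 0.3750/6.294 = 0.05958.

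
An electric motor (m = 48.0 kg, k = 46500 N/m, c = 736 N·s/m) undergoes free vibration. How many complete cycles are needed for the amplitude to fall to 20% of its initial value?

ζ = c/(2√(km)) = 736/(2√(46500 × 48.0)) = 736/2988 = 0.2463.
Logarithmic decrement δ = 2πζ/√(1 − ζ²) = 2π × 0.2463/√(1 − 0.0607) = 1.597.
x_n/x₀ = e^(−nδ) ≤ 0.2; take ln: n ≥ ln(1/0.2)/δ = 1.609/1.597 = 1.008.
So 2 complete cycles are required.

2 cycles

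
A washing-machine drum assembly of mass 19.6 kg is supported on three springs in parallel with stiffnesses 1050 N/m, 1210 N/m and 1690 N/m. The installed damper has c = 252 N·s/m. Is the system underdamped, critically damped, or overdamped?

underdamped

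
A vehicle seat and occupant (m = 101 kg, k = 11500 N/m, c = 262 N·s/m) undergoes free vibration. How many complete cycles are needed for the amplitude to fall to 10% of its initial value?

3 cycles

ζ = c/(2√(km)) = 262/(2√(11500 × 101)) = 262/2155 = 0.1216.
Logarithmic decrement δ = 2πζ/√(1 − ζ²) = 2π × 0.1216/√(1 − 0.0148) = 0.7694.
x_n/x₀ = e^(−nδ) ≤ 0.1; take ln: n ≥ ln(1/0.1)/δ = 2.303/0.7694 = 2.993.
So 3 complete cycles are required.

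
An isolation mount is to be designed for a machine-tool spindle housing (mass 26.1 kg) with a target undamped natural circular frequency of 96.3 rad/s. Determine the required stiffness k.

242000 N/m

k = m·ω_n² = 26.1 × 96.30² = 26.1 × 9274 = 242000 N/m.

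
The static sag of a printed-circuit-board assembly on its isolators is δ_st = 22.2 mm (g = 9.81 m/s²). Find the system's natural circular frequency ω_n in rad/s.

21.0 rad/s

ω_n = √(g/δ_st) = √(9.81/0.0222) = √441.9 = 21.02 rad/s.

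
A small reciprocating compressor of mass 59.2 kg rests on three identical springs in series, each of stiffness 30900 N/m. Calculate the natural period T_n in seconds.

Series springs: 1/k_eq = 3/30900, so k_eq = 30900/3 = 10300 N/m.
ω_n = √(k_eq/m) = √(10300/59.2) = √174.0 = 13.19 rad/s.
T_n = 2π/ω_n = 6.283/13.19 = 0.4763 s.

0.476 s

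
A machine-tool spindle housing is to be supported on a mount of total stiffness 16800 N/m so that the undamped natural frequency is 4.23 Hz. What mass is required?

ω_n = 2πf_n = 2π × 4.23 = 26.58 rad/s.
m = k/ω_n² = 16800/26.58² = 16800/706.4 = 23.78 kg.

23.8 kg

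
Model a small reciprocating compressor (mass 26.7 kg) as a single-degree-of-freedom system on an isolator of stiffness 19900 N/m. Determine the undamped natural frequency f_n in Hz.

ω_n = √(k/m) = √(19900/26.7) = √745.3 = 27.30 rad/s.
f_n = ω_n/(2π) = 27.30/6.283 = 4.345 Hz.

4.35 Hz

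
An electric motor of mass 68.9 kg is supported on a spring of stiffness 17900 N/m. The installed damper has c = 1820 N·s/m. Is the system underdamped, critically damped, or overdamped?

c_c = 2√(k·m) = 2221 N·s/m; ζ = c/c_c = 1820/2221 = 0.819.
Since ζ < 1 the system is underdamped.

underdamped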